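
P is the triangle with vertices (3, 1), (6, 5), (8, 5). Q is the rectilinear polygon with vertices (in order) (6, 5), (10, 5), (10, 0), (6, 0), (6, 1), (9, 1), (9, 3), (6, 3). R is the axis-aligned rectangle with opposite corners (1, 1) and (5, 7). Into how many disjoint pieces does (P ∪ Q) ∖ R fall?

1

(P ∪ Q) ∖ R is a single connected region.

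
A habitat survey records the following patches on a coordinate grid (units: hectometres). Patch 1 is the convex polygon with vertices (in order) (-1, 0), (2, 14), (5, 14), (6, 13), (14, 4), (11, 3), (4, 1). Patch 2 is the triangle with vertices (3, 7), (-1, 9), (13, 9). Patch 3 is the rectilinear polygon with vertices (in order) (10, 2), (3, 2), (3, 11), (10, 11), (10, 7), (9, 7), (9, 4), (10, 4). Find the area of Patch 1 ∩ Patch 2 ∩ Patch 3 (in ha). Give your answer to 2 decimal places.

The intersection is the polygon with vertices (9.556,9), (10,8.5), (10,8.4), (3,7), (3,9).
By the shoelace formula its area is 8.99.

8.99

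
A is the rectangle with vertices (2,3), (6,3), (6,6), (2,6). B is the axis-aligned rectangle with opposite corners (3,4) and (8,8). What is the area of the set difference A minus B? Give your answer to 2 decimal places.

6.00

|A∩B|: x∈[3,6], y∈[4,6] → 3·2 = 6.
|A| = 12.
|A ∖ B| = |A| − |A∩B| = 12 − 6 = 6.00.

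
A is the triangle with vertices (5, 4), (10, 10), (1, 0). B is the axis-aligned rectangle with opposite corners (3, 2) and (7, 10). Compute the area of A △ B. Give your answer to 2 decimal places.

31.24

|A| = 2, |B| = 32, |A∩B| = 1.3778.
|A △ B| = |A| + |B| − 2·|A∩B| = 2 + 32 − 2.7556 = 31.24.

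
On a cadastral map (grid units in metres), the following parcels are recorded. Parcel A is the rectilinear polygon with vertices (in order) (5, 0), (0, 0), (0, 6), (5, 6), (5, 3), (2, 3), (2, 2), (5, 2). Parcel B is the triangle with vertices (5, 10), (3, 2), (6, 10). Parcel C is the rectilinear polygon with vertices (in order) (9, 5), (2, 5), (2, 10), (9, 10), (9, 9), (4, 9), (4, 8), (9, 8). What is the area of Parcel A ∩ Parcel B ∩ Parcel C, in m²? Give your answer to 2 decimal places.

0.44

The intersection is the polygon with vertices (4.125,5), (3.75,5), (4,6), (4.5,6).
By the shoelace formula its area is 0.44.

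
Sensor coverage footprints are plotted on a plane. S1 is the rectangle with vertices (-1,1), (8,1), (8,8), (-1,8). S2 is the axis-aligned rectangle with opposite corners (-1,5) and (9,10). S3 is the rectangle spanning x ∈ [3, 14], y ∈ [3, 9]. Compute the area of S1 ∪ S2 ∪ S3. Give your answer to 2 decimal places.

By inclusion–exclusion:
Individual areas: |S1| = 63, |S2| = 50, |S3| = 66.
|S1∩S2|: x∈[-1,8], y∈[5,8] → 9·3 = 27.
|S1∩S3|: x∈[3,8], y∈[3,8] → 5·5 = 25.
|S2∩S3|: x∈[3,9], y∈[5,9] → 6·4 = 24.
|S1∩S2∩S3| = 15.
|S1 ∪ S2 ∪ S3| = 179 − 76 + 15 = 118.00.

118.00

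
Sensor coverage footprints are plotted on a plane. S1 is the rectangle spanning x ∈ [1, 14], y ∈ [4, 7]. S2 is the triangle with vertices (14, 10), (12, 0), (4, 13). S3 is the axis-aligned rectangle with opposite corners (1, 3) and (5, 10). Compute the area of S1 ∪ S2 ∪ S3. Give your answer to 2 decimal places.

By inclusion–exclusion:
Individual areas: |S1| = 39, |S2| = 53, |S3| = 28.
|S1∩S2| = 13.4538.
|S1∩S3|: x∈[1,5], y∈[4,7] → 4·3 = 12.
|S2∩S3| = 0.
|S1∩S2∩S3| = 0.
|S1 ∪ S2 ∪ S3| = 120 − 25.4538 + 0 = 94.55.

94.55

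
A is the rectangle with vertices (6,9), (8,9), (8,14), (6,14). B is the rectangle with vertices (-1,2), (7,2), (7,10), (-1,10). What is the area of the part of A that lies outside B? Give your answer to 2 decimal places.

9.00

|A∩B|: x∈[6,7], y∈[9,10] → 1·1 = 1.
|A| = 10.
|A ∖ B| = |A| − |A∩B| = 10 − 1 = 9.00.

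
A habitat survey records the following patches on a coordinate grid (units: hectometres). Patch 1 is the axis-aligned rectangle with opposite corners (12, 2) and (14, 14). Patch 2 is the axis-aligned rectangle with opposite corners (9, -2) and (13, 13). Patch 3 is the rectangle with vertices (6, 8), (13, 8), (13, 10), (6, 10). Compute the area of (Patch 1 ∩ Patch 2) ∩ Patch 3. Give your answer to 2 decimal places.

2.00

The region (Patch 1 ∩ Patch 2) ∩ Patch 3 is the polygon with vertices (12,10), (13,10), (13,8), (12,8).
By the shoelace formula its area is 2.00.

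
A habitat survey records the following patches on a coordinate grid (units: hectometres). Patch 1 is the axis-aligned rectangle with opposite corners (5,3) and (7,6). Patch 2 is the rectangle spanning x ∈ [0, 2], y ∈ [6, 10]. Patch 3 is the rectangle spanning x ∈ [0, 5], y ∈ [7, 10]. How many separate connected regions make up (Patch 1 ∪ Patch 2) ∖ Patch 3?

2

(Patch 1 ∪ Patch 2) ∖ Patch 3 splits into 2 disjoint pieces (area 6, area 2).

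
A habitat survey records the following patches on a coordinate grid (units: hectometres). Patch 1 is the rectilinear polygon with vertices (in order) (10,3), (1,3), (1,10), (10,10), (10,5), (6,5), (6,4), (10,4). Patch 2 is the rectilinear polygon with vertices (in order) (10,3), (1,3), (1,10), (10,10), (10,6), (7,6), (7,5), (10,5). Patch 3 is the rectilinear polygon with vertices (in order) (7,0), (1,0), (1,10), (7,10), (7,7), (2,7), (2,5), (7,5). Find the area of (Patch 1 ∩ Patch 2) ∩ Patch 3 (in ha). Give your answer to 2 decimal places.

31.00

|Patch 1 ∩ Patch 2| = 56.
|(Patch 1 ∩ Patch 2) ∩ Patch 3| = 31.00.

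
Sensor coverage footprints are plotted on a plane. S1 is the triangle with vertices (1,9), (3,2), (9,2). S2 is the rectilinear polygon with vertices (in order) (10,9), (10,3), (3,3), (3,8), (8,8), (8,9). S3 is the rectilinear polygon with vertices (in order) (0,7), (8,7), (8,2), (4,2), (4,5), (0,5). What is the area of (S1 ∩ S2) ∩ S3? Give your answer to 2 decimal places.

8.29

The region (S1 ∩ S2) ∩ S3 is the polygon with vertices (4,3), (4,5), (3,5), (3,7), (3.286,7), (7.857,3).
By the shoelace formula its area is 8.29.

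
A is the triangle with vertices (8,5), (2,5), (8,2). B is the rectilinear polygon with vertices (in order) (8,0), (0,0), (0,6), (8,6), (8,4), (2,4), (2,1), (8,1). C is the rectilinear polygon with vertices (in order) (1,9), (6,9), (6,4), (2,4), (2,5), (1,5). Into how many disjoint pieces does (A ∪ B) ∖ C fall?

(A ∪ B) ∖ C splits into 2 disjoint pieces (area 8, area 17).

2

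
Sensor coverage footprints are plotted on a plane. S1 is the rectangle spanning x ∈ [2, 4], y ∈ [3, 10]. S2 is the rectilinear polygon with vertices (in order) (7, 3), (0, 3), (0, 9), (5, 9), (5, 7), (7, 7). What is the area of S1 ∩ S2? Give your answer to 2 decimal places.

12.00

The intersection is the polygon with vertices (4,3), (2,3), (2,9), (4,9).
By the shoelace formula its area is 12.00.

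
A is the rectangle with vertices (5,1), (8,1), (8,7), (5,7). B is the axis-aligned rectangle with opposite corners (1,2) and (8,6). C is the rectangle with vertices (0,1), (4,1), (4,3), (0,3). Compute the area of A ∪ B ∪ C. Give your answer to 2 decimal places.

39.00

By inclusion–exclusion:
Individual areas: |A| = 18, |B| = 28, |C| = 8.
|A∩B|: x∈[5,8], y∈[2,6] → 3·4 = 12.
|A∩C| = 0 (no overlap).
|B∩C|: x∈[1,4], y∈[2,3] → 3·1 = 3.
|A∩B∩C| = 0.
|A ∪ B ∪ C| = 54 − 15 + 0 = 39.00.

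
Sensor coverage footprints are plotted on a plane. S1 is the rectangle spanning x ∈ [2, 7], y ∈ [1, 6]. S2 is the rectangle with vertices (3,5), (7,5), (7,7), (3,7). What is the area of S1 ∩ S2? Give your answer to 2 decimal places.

4.00

|S1∩S2|: x∈[3,7], y∈[5,6] → 4·1 = 4.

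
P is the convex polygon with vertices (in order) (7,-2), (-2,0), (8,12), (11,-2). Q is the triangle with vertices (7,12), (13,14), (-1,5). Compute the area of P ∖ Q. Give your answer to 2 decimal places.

|P| = 92, |P∩Q| = 1.4621.
|P ∖ Q| = |P| − |P∩Q| = 92 − 1.4621 = 90.54.

90.54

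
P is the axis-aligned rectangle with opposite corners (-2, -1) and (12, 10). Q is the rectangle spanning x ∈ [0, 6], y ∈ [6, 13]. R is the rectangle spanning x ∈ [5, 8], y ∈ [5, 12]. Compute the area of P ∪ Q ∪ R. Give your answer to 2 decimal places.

176.00

By inclusion–exclusion:
Individual areas: |P| = 154, |Q| = 42, |R| = 21.
|P∩Q|: x∈[0,6], y∈[6,10] → 6·4 = 24.
|P∩R|: x∈[5,8], y∈[5,10] → 3·5 = 15.
|Q∩R|: x∈[5,6], y∈[6,12] → 1·6 = 6.
|P∩Q∩R| = 4.
|P ∪ Q ∪ R| = 217 − 45 + 4 = 176.00.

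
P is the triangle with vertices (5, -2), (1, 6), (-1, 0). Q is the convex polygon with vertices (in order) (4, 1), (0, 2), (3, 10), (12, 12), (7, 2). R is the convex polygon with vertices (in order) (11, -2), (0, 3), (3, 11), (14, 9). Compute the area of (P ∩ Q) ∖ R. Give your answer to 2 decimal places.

|P ∩ Q| = 6.4286.
|(P ∩ Q) ∩ R| = 4.3913.
|(P ∩ Q) ∖ R| = 6.4286 − 4.3913 = 2.04.

2.04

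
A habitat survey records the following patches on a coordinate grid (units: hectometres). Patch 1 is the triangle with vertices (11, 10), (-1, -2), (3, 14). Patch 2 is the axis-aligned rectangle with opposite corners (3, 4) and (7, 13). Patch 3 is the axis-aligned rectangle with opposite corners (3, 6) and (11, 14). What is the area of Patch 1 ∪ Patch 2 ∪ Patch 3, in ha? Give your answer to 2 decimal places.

98.00

By inclusion–exclusion:
Individual areas: |Patch 1| = 72, |Patch 2| = 36, |Patch 3| = 64.
|Patch 1∩Patch 2| = 33.
|Patch 1∩Patch 3| = 40.
|Patch 2∩Patch 3|: x∈[3,7], y∈[6,13] → 4·7 = 28.
|Patch 1∩Patch 2∩Patch 3| = 27.
|Patch 1 ∪ Patch 2 ∪ Patch 3| = 172 − 101 + 27 = 98.00.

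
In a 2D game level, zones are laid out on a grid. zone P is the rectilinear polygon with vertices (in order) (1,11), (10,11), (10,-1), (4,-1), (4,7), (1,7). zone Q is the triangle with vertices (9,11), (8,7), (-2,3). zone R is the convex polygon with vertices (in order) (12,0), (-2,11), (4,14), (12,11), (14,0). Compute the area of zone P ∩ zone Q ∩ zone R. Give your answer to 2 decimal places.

11.87

The intersection is the polygon with vertices (3.5,7), (9,11), (8,7), (4.747,5.699), (4,6.286), (4,7).
By the shoelace formula its area is 11.87.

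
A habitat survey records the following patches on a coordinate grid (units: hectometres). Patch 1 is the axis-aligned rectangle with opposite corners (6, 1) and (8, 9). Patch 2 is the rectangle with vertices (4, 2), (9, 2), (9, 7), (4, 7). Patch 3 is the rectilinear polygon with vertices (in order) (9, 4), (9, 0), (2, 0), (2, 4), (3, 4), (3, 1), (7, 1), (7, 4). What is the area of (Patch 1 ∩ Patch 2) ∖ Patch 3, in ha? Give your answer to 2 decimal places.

8.00

|Patch 1 ∩ Patch 2| = 10.
|(Patch 1 ∩ Patch 2) ∩ Patch 3| = 2.
|(Patch 1 ∩ Patch 2) ∖ Patch 3| = 10 − 2 = 8.00.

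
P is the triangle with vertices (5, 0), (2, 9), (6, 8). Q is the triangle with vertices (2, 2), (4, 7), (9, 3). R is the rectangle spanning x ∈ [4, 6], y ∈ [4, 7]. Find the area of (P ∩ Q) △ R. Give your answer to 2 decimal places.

|P ∩ Q| = 7.425.
|(P ∩ Q) ∩ R| = 3.7841.
|(P ∩ Q) △ R| = 7.425 + 6 − 7.5682 = 5.86.

5.86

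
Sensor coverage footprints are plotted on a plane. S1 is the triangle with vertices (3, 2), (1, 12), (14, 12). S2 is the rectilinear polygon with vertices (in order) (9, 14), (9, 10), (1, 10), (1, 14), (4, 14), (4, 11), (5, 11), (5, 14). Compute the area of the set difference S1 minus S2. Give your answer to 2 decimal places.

50.40

|S1| = 65, |S1∩S2| = 14.6.
|S1 ∖ S2| = |S1| − |S1∩S2| = 65 − 14.6 = 50.40.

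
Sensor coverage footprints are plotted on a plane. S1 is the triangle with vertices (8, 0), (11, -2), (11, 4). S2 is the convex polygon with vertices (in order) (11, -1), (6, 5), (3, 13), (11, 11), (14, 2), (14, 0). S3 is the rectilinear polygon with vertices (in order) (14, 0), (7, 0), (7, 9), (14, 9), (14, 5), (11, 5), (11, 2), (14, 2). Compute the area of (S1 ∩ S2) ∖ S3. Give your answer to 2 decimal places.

0.42

|S1 ∩ S2| = 4.9342.
|(S1 ∩ S2) ∩ S3| = 4.5175.
|(S1 ∩ S2) ∖ S3| = 4.9342 − 4.5175 = 0.42.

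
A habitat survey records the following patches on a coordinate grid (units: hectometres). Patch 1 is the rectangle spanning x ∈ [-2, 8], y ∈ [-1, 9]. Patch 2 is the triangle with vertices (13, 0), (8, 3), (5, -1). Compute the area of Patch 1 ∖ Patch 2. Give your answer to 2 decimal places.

|Patch 1| = 100, |Patch 1∩Patch 2| = 5.4375.
|Patch 1 ∖ Patch 2| = |Patch 1| − |Patch 1∩Patch 2| = 100 − 5.4375 = 94.56.

94.56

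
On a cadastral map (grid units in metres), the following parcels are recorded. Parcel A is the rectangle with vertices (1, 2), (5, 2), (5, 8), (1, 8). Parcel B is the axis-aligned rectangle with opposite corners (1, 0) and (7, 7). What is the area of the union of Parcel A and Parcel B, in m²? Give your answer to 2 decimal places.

46.00

By inclusion–exclusion:
Individual areas: |Parcel A| = 24, |Parcel B| = 42.
|Parcel A∩Parcel B|: x∈[1,5], y∈[2,7] → 4·5 = 20.
|Parcel A ∪ Parcel B| = 66 − 20 = 46.00.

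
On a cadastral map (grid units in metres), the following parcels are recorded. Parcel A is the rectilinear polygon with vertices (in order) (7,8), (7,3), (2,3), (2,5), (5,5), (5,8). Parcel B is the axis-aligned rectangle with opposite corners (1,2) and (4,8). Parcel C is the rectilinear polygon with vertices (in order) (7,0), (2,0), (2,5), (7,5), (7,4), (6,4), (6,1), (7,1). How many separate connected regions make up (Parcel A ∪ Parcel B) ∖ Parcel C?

3

(Parcel A ∪ Parcel B) ∖ Parcel C splits into 3 disjoint pieces (area 1, area 12, area 6).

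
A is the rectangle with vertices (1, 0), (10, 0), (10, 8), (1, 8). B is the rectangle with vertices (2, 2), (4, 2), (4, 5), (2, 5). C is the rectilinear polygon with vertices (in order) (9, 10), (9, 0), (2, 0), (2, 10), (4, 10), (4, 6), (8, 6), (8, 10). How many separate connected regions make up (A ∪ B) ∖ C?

(A ∪ B) ∖ C splits into 3 disjoint pieces (area 8, area 8, area 8).

3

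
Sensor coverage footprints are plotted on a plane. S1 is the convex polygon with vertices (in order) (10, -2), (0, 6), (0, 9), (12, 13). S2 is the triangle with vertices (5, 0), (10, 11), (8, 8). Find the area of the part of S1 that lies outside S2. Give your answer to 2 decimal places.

97.59

|S1| = 101, |S1∩S2| = 3.4103.
|S1 ∖ S2| = |S1| − |S1∩S2| = 101 − 3.4103 = 97.59.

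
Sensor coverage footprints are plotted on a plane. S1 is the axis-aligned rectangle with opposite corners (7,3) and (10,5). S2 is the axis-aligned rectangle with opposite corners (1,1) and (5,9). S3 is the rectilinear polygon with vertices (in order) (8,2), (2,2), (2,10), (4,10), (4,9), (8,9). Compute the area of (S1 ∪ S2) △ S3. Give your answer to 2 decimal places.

36.00

|S1 ∪ S2| = 38.
|(S1 ∪ S2) ∩ S3| = 23.
|(S1 ∪ S2) △ S3| = 38 + 44 − 46 = 36.00.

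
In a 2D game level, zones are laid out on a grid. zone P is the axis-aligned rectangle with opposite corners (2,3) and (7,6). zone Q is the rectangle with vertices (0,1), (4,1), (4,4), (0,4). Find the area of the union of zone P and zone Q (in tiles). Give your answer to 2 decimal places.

By inclusion–exclusion:
Individual areas: |zone P| = 15, |zone Q| = 12.
|zone P∩zone Q|: x∈[2,4], y∈[3,4] → 2·1 = 2.
|zone P ∪ zone Q| = 27 − 2 = 25.00.

25.00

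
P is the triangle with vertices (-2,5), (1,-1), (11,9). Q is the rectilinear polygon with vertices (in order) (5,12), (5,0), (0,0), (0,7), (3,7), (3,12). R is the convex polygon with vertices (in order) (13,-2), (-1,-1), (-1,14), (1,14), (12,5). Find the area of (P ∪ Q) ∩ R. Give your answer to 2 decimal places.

58.97

|P ∪ Q| = 62.8269.
|(P ∪ Q) ∩ R| = 58.97.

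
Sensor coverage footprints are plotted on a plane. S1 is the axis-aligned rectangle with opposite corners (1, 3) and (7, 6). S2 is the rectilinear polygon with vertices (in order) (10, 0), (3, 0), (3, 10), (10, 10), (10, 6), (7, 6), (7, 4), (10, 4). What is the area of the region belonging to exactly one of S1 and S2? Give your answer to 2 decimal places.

|S1| = 18, |S2| = 64, |S1∩S2| = 12.
|S1 △ S2| = |S1| + |S2| − 2·|S1∩S2| = 18 + 64 − 24 = 58.00.

58.00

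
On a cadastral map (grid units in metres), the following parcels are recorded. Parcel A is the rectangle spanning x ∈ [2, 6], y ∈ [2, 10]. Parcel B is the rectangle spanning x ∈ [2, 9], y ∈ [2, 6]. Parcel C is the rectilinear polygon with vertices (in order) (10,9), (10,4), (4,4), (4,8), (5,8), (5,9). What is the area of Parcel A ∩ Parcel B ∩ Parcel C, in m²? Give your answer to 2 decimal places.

4.00

The intersection is the polygon with vertices (6,6), (6,4), (4,4), (4,6).
By the shoelace formula its area is 4.00.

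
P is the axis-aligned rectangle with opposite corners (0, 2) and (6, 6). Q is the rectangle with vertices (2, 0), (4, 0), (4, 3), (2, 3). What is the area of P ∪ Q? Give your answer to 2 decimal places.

By inclusion–exclusion:
Individual areas: |P| = 24, |Q| = 6.
|P∩Q|: x∈[2,4], y∈[2,3] → 2·1 = 2.
|P ∪ Q| = 30 − 2 = 28.00.

28.00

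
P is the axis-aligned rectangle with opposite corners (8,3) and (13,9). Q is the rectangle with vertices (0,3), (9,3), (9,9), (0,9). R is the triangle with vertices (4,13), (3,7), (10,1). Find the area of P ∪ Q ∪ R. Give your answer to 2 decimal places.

84.67

By inclusion–exclusion:
Individual areas: |P| = 30, |Q| = 54, |R| = 24.
|P∩Q|: x∈[8,9], y∈[3,9] → 1·6 = 6.
|P∩R| = 1.
|Q∩R| = 17.3333.
|P∩Q∩R| = 1.
|P ∪ Q ∪ R| = 108 − 24.3333 + 1 = 84.67.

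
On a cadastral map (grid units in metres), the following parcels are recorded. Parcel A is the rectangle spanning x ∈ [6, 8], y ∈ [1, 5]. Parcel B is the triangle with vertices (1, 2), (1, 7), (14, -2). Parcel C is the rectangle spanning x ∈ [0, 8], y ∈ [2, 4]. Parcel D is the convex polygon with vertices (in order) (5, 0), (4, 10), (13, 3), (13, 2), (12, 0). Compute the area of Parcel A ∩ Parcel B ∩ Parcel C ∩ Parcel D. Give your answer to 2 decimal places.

1.69

The intersection is the polygon with vertices (8,2.154), (8,2), (6,2), (6,3.538).
By the shoelace formula its area is 1.69.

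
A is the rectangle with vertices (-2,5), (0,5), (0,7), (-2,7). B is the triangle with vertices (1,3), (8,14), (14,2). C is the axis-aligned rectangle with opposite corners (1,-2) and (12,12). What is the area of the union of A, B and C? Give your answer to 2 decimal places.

By inclusion–exclusion:
Individual areas: |A| = 4, |B| = 75, |C| = 154.
|A∩B| = 0.
|A∩C| = 0 (no overlap).
|B∩C| = 68.8811.
|A∩B∩C| = 0.
|A ∪ B ∪ C| = 233 − 68.8811 + 0 = 164.12.

164.12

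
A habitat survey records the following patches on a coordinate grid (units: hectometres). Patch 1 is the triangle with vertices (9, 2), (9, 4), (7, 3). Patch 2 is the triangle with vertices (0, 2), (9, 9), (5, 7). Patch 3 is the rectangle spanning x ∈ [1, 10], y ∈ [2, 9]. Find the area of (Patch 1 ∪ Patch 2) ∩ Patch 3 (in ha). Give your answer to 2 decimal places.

6.89

|Patch 1 ∪ Patch 2| = 7.
|(Patch 1 ∪ Patch 2) ∩ Patch 3| = 6.89.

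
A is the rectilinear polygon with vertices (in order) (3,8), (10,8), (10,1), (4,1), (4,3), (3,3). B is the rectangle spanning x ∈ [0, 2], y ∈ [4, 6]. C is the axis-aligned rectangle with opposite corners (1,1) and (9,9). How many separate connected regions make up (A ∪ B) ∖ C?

2

(A ∪ B) ∖ C splits into 2 disjoint pieces (area 7, area 2).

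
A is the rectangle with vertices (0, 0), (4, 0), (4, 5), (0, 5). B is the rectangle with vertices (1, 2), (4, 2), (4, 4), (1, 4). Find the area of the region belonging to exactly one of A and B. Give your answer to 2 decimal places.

|A∩B|: x∈[1,4], y∈[2,4] → 3·2 = 6.
|A △ B| = |A| + |B| − 2·|A∩B| = 20 + 6 − 12 = 14.00.

14.00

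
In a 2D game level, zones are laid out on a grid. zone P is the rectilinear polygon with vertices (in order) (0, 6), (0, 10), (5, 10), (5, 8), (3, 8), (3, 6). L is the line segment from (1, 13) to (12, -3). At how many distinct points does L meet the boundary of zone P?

2

The segment meets the boundary at (4.438,8), (3.062,10).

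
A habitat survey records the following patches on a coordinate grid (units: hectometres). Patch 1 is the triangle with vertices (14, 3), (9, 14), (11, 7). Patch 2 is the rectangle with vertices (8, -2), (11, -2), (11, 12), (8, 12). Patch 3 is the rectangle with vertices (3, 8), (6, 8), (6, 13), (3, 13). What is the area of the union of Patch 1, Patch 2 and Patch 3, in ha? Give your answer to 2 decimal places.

By inclusion–exclusion:
Individual areas: |Patch 1| = 6.5, |Patch 2| = 42, |Patch 3| = 15.
|Patch 1∩Patch 2| = 2.2623.
|Patch 1∩Patch 3| = 0.
|Patch 2∩Patch 3| = 0 (no overlap).
|Patch 1∩Patch 2∩Patch 3| = 0.
|Patch 1 ∪ Patch 2 ∪ Patch 3| = 63.5 − 2.2623 + 0 = 61.24.

61.24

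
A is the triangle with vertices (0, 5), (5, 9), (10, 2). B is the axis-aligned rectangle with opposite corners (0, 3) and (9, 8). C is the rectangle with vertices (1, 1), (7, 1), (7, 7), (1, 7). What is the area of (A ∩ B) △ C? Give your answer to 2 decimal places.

25.04

|A ∩ B| = 25.1512.
|(A ∩ B) ∩ C| = 18.0548.
|(A ∩ B) △ C| = 25.1512 + 36 − 36.1095 = 25.04.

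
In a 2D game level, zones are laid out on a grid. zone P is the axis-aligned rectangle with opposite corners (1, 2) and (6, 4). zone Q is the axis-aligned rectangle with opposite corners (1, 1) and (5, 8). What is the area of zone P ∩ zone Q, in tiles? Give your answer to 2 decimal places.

|zone P∩zone Q|: x∈[1,5], y∈[2,4] → 4·2 = 8.

8.00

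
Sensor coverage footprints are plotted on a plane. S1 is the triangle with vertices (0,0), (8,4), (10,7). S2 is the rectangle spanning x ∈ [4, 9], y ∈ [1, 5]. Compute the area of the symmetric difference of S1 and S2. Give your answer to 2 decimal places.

18.25

|S1| = 8, |S2| = 20, |S1∩S2| = 4.8762.
|S1 △ S2| = |S1| + |S2| − 2·|S1∩S2| = 8 + 20 − 9.7524 = 18.25.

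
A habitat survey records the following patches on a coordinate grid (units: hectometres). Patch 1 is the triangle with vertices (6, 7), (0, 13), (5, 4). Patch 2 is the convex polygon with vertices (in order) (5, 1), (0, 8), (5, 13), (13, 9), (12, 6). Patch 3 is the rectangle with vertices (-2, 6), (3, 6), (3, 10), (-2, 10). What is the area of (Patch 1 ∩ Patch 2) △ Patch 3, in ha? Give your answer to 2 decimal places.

27.09

|Patch 1 ∩ Patch 2| = 10.2143.
|(Patch 1 ∩ Patch 2) ∩ Patch 3| = 1.5643.
|(Patch 1 ∩ Patch 2) △ Patch 3| = 10.2143 + 20 − 3.1286 = 27.09.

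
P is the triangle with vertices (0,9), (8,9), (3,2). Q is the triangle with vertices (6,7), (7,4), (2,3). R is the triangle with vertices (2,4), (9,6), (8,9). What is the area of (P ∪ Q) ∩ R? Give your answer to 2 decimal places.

5.96

The region (P ∪ Q) ∩ R is the polygon with vertices (6.182,6.455), (6.565,5.304), (2.127,4.036), (2.105,4.088), (8,9).
By the shoelace formula its area is 5.96.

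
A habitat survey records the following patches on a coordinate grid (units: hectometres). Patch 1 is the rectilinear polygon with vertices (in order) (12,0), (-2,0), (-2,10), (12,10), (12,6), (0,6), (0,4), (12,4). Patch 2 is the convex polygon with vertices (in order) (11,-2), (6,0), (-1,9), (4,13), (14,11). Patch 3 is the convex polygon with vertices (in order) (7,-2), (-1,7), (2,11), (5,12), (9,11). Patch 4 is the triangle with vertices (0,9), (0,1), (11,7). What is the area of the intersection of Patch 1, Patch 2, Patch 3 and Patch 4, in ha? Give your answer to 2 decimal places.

18.72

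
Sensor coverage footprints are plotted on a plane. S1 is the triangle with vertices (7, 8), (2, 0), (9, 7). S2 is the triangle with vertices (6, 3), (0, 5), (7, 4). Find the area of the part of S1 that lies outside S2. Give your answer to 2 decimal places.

|S1| = 10.5, |S1∩S2| = 1.162.
|S1 ∖ S2| = |S1| − |S1∩S2| = 10.5 − 1.162 = 9.34.

9.34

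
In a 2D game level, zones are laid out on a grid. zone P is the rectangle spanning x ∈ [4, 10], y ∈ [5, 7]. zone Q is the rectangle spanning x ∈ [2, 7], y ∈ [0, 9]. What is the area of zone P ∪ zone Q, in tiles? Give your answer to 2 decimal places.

51.00

By inclusion–exclusion:
Individual areas: |zone P| = 12, |zone Q| = 45.
|zone P∩zone Q|: x∈[4,7], y∈[5,7] → 3·2 = 6.
|zone P ∪ zone Q| = 57 − 6 = 51.00.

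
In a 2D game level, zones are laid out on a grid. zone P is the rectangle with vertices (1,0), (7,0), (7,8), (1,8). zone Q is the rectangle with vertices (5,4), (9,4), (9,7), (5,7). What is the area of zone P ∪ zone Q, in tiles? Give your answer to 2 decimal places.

54.00

By inclusion–exclusion:
Individual areas: |zone P| = 48, |zone Q| = 12.
|zone P∩zone Q|: x∈[5,7], y∈[4,7] → 2·3 = 6.
|zone P ∪ zone Q| = 60 − 6 = 54.00.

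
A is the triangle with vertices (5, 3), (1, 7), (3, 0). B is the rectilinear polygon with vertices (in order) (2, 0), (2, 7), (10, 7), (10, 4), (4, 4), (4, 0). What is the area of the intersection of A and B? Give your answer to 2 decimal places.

7.50

The intersection is the polygon with vertices (4,4), (4,1.5), (3,0), (2,3.5), (2,6).
By the shoelace formula its area is 7.50.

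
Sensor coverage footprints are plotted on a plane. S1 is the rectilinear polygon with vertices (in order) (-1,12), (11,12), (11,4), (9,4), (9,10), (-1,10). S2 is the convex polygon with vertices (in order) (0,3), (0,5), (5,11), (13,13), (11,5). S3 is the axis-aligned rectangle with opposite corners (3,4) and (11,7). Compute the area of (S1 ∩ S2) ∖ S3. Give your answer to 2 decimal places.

16.42

|S1 ∩ S2| = 20.7803.
|(S1 ∩ S2) ∩ S3| = 4.3636.
|(S1 ∩ S2) ∖ S3| = 20.7803 − 4.3636 = 16.42.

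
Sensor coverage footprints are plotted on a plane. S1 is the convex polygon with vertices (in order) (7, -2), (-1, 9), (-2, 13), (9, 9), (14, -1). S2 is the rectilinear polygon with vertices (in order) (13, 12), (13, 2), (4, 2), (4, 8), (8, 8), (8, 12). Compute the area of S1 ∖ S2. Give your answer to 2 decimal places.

69.07

|S1| = 112.5, |S1∩S2| = 43.4261.
|S1 ∖ S2| = |S1| − |S1∩S2| = 112.5 − 43.4261 = 69.07.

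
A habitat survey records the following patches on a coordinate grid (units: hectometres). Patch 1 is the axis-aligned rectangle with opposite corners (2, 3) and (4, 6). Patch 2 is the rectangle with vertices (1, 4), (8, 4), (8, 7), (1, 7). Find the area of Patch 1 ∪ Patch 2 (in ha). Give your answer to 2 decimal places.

By inclusion–exclusion:
Individual areas: |Patch 1| = 6, |Patch 2| = 21.
|Patch 1∩Patch 2|: x∈[2,4], y∈[4,6] → 2·2 = 4.
|Patch 1 ∪ Patch 2| = 27 − 4 = 23.00.

23.00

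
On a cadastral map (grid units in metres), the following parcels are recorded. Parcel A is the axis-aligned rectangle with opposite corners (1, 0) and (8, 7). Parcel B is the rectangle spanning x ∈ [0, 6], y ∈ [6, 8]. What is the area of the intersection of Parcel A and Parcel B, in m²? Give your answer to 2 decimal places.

5.00

|Parcel A∩Parcel B|: x∈[1,6], y∈[6,7] → 5·1 = 5.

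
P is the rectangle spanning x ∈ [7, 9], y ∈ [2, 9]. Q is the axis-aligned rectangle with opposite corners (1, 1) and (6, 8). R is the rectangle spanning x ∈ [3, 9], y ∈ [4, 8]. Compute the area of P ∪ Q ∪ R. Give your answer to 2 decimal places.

By inclusion–exclusion:
Individual areas: |P| = 14, |Q| = 35, |R| = 24.
|P∩Q| = 0 (no overlap).
|P∩R|: x∈[7,9], y∈[4,8] → 2·4 = 8.
|Q∩R|: x∈[3,6], y∈[4,8] → 3·4 = 12.
|P∩Q∩R| = 0.
|P ∪ Q ∪ R| = 73 − 20 + 0 = 53.00.

53.00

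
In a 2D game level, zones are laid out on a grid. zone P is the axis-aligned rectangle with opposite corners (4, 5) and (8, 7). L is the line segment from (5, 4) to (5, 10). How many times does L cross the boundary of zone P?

2

The segment meets the boundary at (5,7), (5,5).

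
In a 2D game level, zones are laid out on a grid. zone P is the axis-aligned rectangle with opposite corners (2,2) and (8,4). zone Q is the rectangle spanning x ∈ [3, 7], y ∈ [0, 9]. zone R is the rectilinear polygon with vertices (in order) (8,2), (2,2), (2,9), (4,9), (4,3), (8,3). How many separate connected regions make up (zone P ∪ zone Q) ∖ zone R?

(zone P ∪ zone Q) ∖ zone R splits into 2 disjoint pieces (area 19, area 8).

2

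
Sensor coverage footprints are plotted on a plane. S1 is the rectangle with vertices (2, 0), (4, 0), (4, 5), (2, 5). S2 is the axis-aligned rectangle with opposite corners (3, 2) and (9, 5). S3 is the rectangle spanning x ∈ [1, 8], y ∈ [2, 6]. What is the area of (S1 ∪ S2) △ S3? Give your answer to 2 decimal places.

17.00

|S1 ∪ S2| = 25.
|(S1 ∪ S2) ∩ S3| = 18.
|(S1 ∪ S2) △ S3| = 25 + 28 − 36 = 17.00.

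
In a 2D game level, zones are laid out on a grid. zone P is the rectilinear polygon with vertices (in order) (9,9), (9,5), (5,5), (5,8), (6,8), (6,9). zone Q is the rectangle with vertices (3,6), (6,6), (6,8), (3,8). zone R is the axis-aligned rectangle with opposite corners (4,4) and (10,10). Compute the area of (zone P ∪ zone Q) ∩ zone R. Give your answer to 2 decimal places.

17.00

|zone P ∪ zone Q| = 19.
|(zone P ∪ zone Q) ∩ zone R| = 17.00.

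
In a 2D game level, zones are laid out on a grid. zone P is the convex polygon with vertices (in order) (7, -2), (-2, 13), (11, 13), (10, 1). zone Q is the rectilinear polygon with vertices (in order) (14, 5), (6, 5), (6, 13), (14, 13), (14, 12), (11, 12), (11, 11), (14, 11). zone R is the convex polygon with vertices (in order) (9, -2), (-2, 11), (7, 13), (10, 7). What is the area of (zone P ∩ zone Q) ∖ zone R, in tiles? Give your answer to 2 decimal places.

|zone P ∩ zone Q| = 37.3333.
|(zone P ∩ zone Q) ∩ zone R| = 22.6667.
|(zone P ∩ zone Q) ∖ zone R| = 37.3333 − 22.6667 = 14.67.

14.67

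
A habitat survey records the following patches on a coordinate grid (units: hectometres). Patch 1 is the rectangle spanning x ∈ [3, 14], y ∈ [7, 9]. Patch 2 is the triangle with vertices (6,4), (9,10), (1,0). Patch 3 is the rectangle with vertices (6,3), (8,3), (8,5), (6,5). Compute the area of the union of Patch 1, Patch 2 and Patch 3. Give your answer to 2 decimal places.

By inclusion–exclusion:
Individual areas: |Patch 1| = 22, |Patch 2| = 9, |Patch 3| = 4.
|Patch 1∩Patch 2| = 1.2.
|Patch 1∩Patch 3| = 0 (no overlap).
|Patch 2∩Patch 3| = 0.25.
|Patch 1∩Patch 2∩Patch 3| = 0.
|Patch 1 ∪ Patch 2 ∪ Patch 3| = 35 − 1.45 + 0 = 33.55.

33.55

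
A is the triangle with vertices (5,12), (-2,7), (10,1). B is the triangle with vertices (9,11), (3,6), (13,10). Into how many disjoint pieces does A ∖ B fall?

A ∖ B is a single connected region.

1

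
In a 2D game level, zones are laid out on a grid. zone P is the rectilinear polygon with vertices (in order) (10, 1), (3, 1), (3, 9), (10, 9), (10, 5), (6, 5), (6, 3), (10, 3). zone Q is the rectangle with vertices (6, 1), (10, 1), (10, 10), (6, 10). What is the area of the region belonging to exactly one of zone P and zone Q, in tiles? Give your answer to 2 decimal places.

36.00

|zone P| = 48, |zone Q| = 36, |zone P∩zone Q| = 24.
|zone P △ zone Q| = |zone P| + |zone Q| − 2·|zone P∩zone Q| = 48 + 36 − 48 = 36.00.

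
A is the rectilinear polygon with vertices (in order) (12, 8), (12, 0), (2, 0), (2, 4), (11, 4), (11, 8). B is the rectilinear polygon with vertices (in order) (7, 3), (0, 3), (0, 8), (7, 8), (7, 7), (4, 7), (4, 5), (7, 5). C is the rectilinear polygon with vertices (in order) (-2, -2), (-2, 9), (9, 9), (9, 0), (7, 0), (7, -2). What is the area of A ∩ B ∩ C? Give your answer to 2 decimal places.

5.00

The intersection is the polygon with vertices (7,4), (7,3), (2,3), (2,4).
By the shoelace formula its area is 5.00.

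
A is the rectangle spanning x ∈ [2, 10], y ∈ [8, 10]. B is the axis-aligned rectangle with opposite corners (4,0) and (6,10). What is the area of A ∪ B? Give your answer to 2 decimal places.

32.00

By inclusion–exclusion:
Individual areas: |A| = 16, |B| = 20.
|A∩B|: x∈[4,6], y∈[8,10] → 2·2 = 4.
|A ∪ B| = 36 − 4 = 32.00.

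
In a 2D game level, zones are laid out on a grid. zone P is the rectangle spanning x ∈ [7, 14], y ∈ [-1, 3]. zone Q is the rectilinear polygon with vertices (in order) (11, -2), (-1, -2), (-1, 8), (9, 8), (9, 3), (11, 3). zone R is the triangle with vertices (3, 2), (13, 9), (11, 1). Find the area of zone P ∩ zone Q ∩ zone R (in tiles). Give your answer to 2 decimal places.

7.00

The intersection is the polygon with vertices (11,1), (7,1.5), (7,3), (9,3), (11,3).
By the shoelace formula its area is 7.00.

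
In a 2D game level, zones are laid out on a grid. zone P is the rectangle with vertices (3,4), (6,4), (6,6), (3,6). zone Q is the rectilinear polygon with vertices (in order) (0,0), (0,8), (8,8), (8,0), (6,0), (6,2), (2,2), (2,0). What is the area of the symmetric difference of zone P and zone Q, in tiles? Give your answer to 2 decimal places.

|zone P| = 6, |zone Q| = 56, |zone P∩zone Q| = 6.
|zone P △ zone Q| = |zone P| + |zone Q| − 2·|zone P∩zone Q| = 6 + 56 − 12 = 50.00.

50.00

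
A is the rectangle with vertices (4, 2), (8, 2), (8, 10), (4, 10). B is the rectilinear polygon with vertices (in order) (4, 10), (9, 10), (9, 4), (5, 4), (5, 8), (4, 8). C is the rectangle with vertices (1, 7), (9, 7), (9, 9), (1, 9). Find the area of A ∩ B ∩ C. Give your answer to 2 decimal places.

7.00

The intersection is the polygon with vertices (5,8), (4,8), (4,9), (8,9), (8,7), (5,7).
By the shoelace formula its area is 7.00.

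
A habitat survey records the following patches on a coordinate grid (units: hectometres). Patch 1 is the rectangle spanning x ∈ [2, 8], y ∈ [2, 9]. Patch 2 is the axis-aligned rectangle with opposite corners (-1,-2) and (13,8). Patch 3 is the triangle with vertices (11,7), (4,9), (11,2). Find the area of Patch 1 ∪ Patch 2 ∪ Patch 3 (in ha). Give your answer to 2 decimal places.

By inclusion–exclusion:
Individual areas: |Patch 1| = 42, |Patch 2| = 140, |Patch 3| = 17.5.
|Patch 1∩Patch 2|: x∈[2,8], y∈[2,8] → 6·6 = 36.
|Patch 1∩Patch 3| = 5.7143.
|Patch 2∩Patch 3| = 16.25.
|Patch 1∩Patch 2∩Patch 3| = 4.4643.
|Patch 1 ∪ Patch 2 ∪ Patch 3| = 199.5 − 57.9643 + 4.4643 = 146.00.

146.00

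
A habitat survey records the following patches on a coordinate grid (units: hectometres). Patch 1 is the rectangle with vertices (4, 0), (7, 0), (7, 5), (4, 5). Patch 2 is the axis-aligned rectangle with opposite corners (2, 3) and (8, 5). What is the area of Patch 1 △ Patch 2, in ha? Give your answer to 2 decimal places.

|Patch 1∩Patch 2|: x∈[4,7], y∈[3,5] → 3·2 = 6.
|Patch 1 △ Patch 2| = |Patch 1| + |Patch 2| − 2·|Patch 1∩Patch 2| = 15 + 12 − 12 = 15.00.

15.00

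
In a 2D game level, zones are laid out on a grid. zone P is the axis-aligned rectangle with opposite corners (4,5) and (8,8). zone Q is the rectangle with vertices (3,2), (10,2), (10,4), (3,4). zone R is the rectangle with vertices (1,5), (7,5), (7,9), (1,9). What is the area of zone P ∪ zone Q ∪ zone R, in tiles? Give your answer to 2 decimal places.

By inclusion–exclusion:
Individual areas: |zone P| = 12, |zone Q| = 14, |zone R| = 24.
|zone P∩zone Q| = 0 (no overlap).
|zone P∩zone R|: x∈[4,7], y∈[5,8] → 3·3 = 9.
|zone Q∩zone R| = 0 (no overlap).
|zone P∩zone Q∩zone R| = 0.
|zone P ∪ zone Q ∪ zone R| = 50 − 9 + 0 = 41.00.

41.00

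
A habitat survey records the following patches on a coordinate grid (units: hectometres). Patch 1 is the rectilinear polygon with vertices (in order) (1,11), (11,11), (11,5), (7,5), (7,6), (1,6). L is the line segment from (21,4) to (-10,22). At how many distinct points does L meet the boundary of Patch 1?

The segment meets the boundary at (8.944,11), (11,9.806).

2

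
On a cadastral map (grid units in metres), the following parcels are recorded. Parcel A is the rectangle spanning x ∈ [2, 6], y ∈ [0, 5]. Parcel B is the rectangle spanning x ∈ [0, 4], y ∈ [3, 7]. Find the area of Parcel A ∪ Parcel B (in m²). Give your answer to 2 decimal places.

32.00

By inclusion–exclusion:
Individual areas: |Parcel A| = 20, |Parcel B| = 16.
|Parcel A∩Parcel B|: x∈[2,4], y∈[3,5] → 2·2 = 4.
|Parcel A ∪ Parcel B| = 36 − 4 = 32.00.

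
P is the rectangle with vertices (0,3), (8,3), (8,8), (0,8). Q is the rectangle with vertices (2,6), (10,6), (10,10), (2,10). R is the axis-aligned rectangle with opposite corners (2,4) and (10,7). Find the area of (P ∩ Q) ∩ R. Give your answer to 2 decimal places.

The region (P ∩ Q) ∩ R is the polygon with vertices (8,6), (2,6), (2,7), (8,7).
By the shoelace formula its area is 6.00.

6.00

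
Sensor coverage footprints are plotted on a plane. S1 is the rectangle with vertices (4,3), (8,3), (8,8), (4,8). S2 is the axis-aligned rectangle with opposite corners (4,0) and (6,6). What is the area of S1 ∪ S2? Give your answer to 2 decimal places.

By inclusion–exclusion:
Individual areas: |S1| = 20, |S2| = 12.
|S1∩S2|: x∈[4,6], y∈[3,6] → 2·3 = 6.
|S1 ∪ S2| = 32 − 6 = 26.00.

26.00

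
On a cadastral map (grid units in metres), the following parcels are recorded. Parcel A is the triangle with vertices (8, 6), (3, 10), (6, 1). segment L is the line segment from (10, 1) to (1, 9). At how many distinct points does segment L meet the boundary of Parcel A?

2

The segment meets the boundary at (4.316,6.053), (7.049,3.623).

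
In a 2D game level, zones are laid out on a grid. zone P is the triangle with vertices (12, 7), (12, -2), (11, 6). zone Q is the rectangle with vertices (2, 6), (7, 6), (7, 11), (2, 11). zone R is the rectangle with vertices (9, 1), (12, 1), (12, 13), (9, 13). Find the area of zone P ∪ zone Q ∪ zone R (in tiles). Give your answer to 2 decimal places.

61.56

By inclusion–exclusion:
Individual areas: |zone P| = 4.5, |zone Q| = 25, |zone R| = 36.
|zone P∩zone Q| = 0.
|zone P∩zone R| = 3.9375.
|zone Q∩zone R| = 0 (no overlap).
|zone P∩zone Q∩zone R| = 0.
|zone P ∪ zone Q ∪ zone R| = 65.5 − 3.9375 + 0 = 61.56.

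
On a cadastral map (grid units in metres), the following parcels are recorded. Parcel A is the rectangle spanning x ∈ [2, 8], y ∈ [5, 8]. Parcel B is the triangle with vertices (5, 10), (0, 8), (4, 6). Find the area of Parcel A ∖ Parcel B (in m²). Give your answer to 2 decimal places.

14.50

|Parcel A| = 18, |Parcel A∩Parcel B| = 3.5.
|Parcel A ∖ Parcel B| = |Parcel A| − |Parcel A∩Parcel B| = 18 − 3.5 = 14.50.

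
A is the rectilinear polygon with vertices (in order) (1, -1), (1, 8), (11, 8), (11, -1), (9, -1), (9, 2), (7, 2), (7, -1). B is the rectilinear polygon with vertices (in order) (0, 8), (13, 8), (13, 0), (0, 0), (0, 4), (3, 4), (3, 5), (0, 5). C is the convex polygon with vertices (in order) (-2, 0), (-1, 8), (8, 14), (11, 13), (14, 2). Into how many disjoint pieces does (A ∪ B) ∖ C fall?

2

(A ∪ B) ∖ C splits into 2 disjoint pieces (area 21.8125, area 0.7424).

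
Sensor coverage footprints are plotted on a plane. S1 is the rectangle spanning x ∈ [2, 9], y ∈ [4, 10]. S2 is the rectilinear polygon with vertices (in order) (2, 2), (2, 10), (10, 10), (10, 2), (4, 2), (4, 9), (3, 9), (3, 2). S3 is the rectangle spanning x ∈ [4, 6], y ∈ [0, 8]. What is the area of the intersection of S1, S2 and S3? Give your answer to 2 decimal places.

8.00

The intersection is the polygon with vertices (4,4), (4,8), (6,8), (6,4).
By the shoelace formula its area is 8.00.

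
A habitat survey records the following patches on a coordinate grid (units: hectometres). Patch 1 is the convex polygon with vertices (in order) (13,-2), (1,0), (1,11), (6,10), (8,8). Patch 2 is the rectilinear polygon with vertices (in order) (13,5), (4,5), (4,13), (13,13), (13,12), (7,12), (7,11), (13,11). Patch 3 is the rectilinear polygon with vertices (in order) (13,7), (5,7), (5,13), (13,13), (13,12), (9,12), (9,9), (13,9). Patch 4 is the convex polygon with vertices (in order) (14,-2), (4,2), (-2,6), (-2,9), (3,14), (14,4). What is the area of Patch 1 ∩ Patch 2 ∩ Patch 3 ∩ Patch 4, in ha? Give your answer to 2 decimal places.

7.35

The intersection is the polygon with vertices (8.5,7), (5,7), (5,10.2), (6,10), (8,8).
By the shoelace formula its area is 7.35.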